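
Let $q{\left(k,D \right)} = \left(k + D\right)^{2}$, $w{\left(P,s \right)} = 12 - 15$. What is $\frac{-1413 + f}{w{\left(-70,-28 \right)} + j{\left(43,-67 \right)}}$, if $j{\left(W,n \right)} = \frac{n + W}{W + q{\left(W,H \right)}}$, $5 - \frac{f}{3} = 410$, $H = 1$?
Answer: $\frac{1733604}{1987} \approx 872.47$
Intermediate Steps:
$w{\left(P,s \right)} = -3$ ($w{\left(P,s \right)} = 12 - 15 = -3$)
$f = -1215$ ($f = 15 - 1230 = -1215$)
$q{\left(k,D \right)} = \left(D + k\right)^{2}$
$j{\left(W,n \right)} = \frac{W + n}{W + \left(1 + W\right)^{2}}$ ($j{\left(W,n \right)} = \frac{n + W}{W + \left(1 + W\right)^{2}} = \frac{W + n}{W + \left(1 + W\right)^{2}}$)
$\frac{-1413 + f}{w{\left(-70,-28 \right)} + j{\left(43,-67 \right)}} = \frac{-1413 - 1215}{-3 + \frac{43 - 67}{43 + \left(1 + 43\right)^{2}}} = - \frac{2628}{-3 + \frac{1}{43 + 44^{2}} \left(-24\right)} = - \frac{2628}{-3 + \frac{1}{43 + 1936} \left(-24\right)} = - \frac{2628}{-3 + \frac{1}{1979} \left(-24\right)} = - \frac{2628}{-3 - \frac{24}{1979}} = - \frac{2628}{- \frac{5961}{1979}} = \left(-2628\right) \left(- \frac{1979}{5961}\right) = \frac{1733604}{1987}$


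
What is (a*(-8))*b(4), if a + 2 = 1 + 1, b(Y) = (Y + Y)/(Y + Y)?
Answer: 0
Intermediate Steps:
b(Y) = 1 (b(Y) = (2*Y)/((2*Y)) = (2*Y)*(1/(2*Y)) = 1)
a = 0 (a = -2 + (1 + 1) = -2 + 2 = 0)
(a*(-8))*b(4) = (0*(-8))*1 = 0*1 = 0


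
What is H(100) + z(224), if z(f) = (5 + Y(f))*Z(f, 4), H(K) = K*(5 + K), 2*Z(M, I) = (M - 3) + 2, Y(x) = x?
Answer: 72067/2 ≈ 36034.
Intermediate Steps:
Z(M, I) = -1/2 + M/2 (Z(M, I) = ((M - 3) + 2)/2 = ((-3 + M) + 2)/2 = (-1 + M)/2 = -1/2 + M/2)
z(f) = (5 + f)*(-1/2 + f/2)
H(100) + z(224) = 100*(5 + 100) + (-1 + 224)*(5 + 224)/2 = 100*105 + (1/2)*223*229 = 10500 + 51067/2 = 72067/2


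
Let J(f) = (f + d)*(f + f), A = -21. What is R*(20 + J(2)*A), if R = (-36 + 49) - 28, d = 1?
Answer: 3480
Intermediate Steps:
J(f) = 2*f*(1 + f) (J(f) = (f + 1)*(f + f) = (1 + f)*(2*f) = 2*f*(1 + f))
R = -15 (R = 13 - 28 = -15)
R*(20 + J(2)*A) = -15*(20 + (2*2*(1 + 2))*(-21)) = -15*(20 + (2*2*3)*(-21)) = -15*(20 + 12*(-21)) = -15*(20 - 252) = -15*(-232) = 3480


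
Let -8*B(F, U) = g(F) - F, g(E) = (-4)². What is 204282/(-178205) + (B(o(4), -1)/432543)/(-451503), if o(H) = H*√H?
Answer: -39895143312458173/34802449623698445 ≈ -1.1463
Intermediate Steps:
g(E) = 16
o(H) = H^(3/2)
B(F, U) = -2 + F/8 (B(F, U) = -(16 - F)/8 = -2 + F/8)
204282/(-178205) + (B(o(4), -1)/432543)/(-451503) = 204282/(-178205) + ((-2 + 4^(3/2)/8)/432543)/(-451503) = 204282*(-1/178205) + ((-2 + (⅛)*8)*(1/432543))*(-1/451503) = -204282/178205 + ((-2 + 1)*(1/432543))*(-1/451503) = -204282/178205 - 1*1/432543*(-1/451503) = -204282/178205 - 1/432543*(-1/451503) = -204282/178205 + 1/195294462129 = -39895143312458173/34802449623698445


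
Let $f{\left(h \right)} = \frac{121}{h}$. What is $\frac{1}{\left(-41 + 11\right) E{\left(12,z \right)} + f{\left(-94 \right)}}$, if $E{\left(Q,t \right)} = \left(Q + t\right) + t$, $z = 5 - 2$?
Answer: $- \frac{94}{50881} \approx -0.0018474$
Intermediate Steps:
$z = 3$ ($z = 5 - 2 = 3$)
$E{\left(Q,t \right)} = Q + 2 t$
$\frac{1}{\left(-41 + 11\right) E{\left(12,z \right)} + f{\left(-94 \right)}} = \frac{1}{\left(-41 + 11\right) \left(12 + 2 \cdot 3\right) + \frac{121}{-94}} = \frac{1}{- 30 \left(12 + 6\right) + 121 \left(- \frac{1}{94}\right)} = \frac{1}{\left(-30\right) 18 - \frac{121}{94}} = \frac{1}{-540 - \frac{121}{94}} = \frac{1}{- \frac{50881}{94}} = - \frac{94}{50881}$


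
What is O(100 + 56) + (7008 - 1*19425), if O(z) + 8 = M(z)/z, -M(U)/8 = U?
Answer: -12433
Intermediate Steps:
M(U) = -8*U
O(z) = -16 (O(z) = -8 + (-8*z)/z = -8 - 8 = -16)
O(100 + 56) + (7008 - 1*19425) = -16 + (7008 - 1*19425) = -16 + (7008 - 19425) = -16 - 12417 = -12433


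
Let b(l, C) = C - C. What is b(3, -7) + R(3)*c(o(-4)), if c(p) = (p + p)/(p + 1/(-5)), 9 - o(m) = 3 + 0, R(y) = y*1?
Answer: 180/29 ≈ 6.2069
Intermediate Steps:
b(l, C) = 0
R(y) = y
o(m) = 6 (o(m) = 9 - (3 + 0) = 9 - 1*3 = 9 - 3 = 6)
c(p) = 2*p/(-⅕ + p) (c(p) = (2*p)/(p - ⅕) = (2*p)/(-⅕ + p) = 2*p/(-⅕ + p))
b(3, -7) + R(3)*c(o(-4)) = 0 + 3*(10*6/(-1 + 5*6)) = 0 + 3*(10*6/(-1 + 30)) = 0 + 3*(10*6/29) = 0 + 3*(10*6*(1/29)) = 0 + 3*(60/29) = 0 + 180/29 = 180/29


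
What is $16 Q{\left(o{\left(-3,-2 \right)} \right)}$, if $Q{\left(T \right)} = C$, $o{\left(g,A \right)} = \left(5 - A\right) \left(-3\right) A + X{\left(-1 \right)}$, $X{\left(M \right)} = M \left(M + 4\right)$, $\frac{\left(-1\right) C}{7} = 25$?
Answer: $-2800$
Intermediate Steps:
$C = -175$ ($C = \left(-7\right) 25 = -175$)
$X{\left(M \right)} = M \left(4 + M\right)$
$o{\left(g,A \right)} = -3 + A \left(-15 + 3 A\right)$ ($o{\left(g,A \right)} = \left(5 - A\right) \left(-3\right) A - \left(4 - 1\right) = \left(-15 + 3 A\right) A - 3 = A \left(-15 + 3 A\right) - 3 = -3 + A \left(-15 + 3 A\right)$)
$Q{\left(T \right)} = -175$
$16 Q{\left(o{\left(-3,-2 \right)} \right)} = 16 \left(-175\right) = -2800$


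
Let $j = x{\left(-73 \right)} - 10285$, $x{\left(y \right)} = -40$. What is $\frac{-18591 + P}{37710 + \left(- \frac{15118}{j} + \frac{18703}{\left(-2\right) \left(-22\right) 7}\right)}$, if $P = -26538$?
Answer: $- \frac{20502104700}{17159905117} \approx -1.1948$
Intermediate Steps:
$j = -10325$ ($j = -40 - 10285 = -10325$)
$\frac{-18591 + P}{37710 + \left(- \frac{15118}{j} + \frac{18703}{\left(-2\right) \left(-22\right) 7}\right)} = \frac{-18591 - 26538}{37710 + \left(- \frac{15118}{-10325} + \frac{18703}{\left(-2\right) \left(-22\right) 7}\right)} = - \frac{45129}{37710 - \left(- \frac{15118}{10325} - \frac{18703}{44 \cdot 7}\right)} = - \frac{45129}{37710 + \left(\frac{15118}{10325} + \frac{18703}{308}\right)} = - \frac{45129}{37710 + \frac{28252117}{454300}} = - \frac{45129}{\frac{17159905117}{454300}} = \left(-45129\right) \frac{454300}{17159905117} = - \frac{20502104700}{17159905117}$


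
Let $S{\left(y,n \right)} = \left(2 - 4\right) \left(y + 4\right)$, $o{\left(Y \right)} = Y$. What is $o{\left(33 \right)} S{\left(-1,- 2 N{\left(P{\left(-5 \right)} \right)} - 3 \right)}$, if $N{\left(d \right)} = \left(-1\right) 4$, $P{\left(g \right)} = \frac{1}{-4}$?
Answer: $-198$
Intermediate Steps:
$P{\left(g \right)} = - \frac{1}{4}$
$N{\left(d \right)} = -4$
$S{\left(y,n \right)} = -8 - 2 y$ ($S{\left(y,n \right)} = - 2 \left(4 + y\right) = -8 - 2 y$)
$o{\left(33 \right)} S{\left(-1,- 2 N{\left(P{\left(-5 \right)} \right)} - 3 \right)} = 33 \left(-8 - -2\right) = 33 \left(-8 + 2\right) = 33 \left(-6\right) = -198$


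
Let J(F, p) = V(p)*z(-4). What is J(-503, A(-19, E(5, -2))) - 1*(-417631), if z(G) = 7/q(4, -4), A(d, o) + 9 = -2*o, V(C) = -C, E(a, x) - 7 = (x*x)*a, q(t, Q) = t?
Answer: 1670965/4 ≈ 4.1774e+5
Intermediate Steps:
E(a, x) = 7 + a*x² (E(a, x) = 7 + (x*x)*a = 7 + x²*a = 7 + a*x²)
A(d, o) = -9 - 2*o
z(G) = 7/4
J(F, p) = -7*p/4 (J(F, p) = -p*(7/4) = -7*p/4)
J(-503, A(-19, E(5, -2))) - 1*(-417631) = -7*(-9 - 2*(7 + 5*(-2)²))/4 - 1*(-417631) = -7*(-9 - 2*(7 + 5*4))/4 + 417631 = -7*(-9 - 2*(7 + 20))/4 + 417631 = -7*(-9 - 2*27)/4 + 417631 = -7*(-9 - 54)/4 + 417631 = -7/4*(-63) + 417631 = 441/4 + 417631 = 1670965/4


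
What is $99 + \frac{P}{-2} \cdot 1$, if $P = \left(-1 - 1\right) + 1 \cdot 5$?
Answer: $\frac{195}{2} \approx 97.5$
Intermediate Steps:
$P = 3$ ($P = \left(-1 - 1\right) + 5 = -2 + 5 = 3$)
$99 + \frac{P}{-2} \cdot 1 = 99 + \frac{3}{-2} \cdot 1 = 99 + 3 \left(- \frac{1}{2}\right) 1 = 99 - \frac{3}{2} = \frac{195}{2}$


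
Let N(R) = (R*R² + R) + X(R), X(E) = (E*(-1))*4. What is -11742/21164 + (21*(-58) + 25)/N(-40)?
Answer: -181207577/337989080 ≈ -0.53613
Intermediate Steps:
X(E) = -4*E (X(E) = -E*4 = -4*E)
N(R) = R³ - 3*R (N(R) = (R*R² + R) - 4*R = (R³ + R) - 4*R = (R + R³) - 4*R = R³ - 3*R)
-11742/21164 + (21*(-58) + 25)/N(-40) = -11742/21164 + (21*(-58) + 25)/((-40*(-3 + (-40)²))) = -11742*1/21164 + (-1218 + 25)/((-40*(-3 + 1600))) = -5871/10582 - 1193/((-40*1597)) = -5871/10582 - 1193/(-63880) = -5871/10582 - 1193*(-1/63880) = -5871/10582 + 1193/63880 = -181207577/337989080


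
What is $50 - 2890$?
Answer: $-2840$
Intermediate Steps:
$50 - 2890 = -2840$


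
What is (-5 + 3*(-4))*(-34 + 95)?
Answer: -1037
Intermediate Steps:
(-5 + 3*(-4))*(-34 + 95) = (-5 - 12)*61 = -17*61 = -1037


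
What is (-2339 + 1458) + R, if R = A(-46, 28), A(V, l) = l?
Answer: -853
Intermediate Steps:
R = 28
(-2339 + 1458) + R = (-2339 + 1458) + 28 = -881 + 28 = -853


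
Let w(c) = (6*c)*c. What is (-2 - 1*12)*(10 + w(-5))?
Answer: -2240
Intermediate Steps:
w(c) = 6*c²
(-2 - 1*12)*(10 + w(-5)) = (-2 - 1*12)*(10 + 6*(-5)²) = (-2 - 12)*(10 + 6*25) = -14*(10 + 150) = -14*160 = -2240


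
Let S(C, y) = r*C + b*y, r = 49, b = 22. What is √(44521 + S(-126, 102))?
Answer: √40591 ≈ 201.47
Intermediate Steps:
S(C, y) = 22*y + 49*C (S(C, y) = 49*C + 22*y = 22*y + 49*C)
√(44521 + S(-126, 102)) = √(44521 + (22*102 + 49*(-126))) = √(44521 + (2244 - 6174)) = √(44521 - 3930) = √40591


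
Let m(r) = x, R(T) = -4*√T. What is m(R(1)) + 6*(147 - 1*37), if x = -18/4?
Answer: 1311/2 ≈ 655.50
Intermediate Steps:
x = -9/2 (x = -18*¼ = -9/2 ≈ -4.5000)
m(r) = -9/2
m(R(1)) + 6*(147 - 1*37) = -9/2 + 6*(147 - 1*37) = -9/2 + 6*(147 - 37) = -9/2 + 6*110 = -9/2 + 660 = 1311/2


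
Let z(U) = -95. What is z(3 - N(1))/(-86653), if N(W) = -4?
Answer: 95/86653 ≈ 0.0010963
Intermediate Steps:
z(3 - N(1))/(-86653) = -95/(-86653) = -95*(-1/86653) = 95/86653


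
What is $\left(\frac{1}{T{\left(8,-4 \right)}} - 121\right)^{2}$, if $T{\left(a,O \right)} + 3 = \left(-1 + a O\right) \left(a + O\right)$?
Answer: $\frac{266864896}{18225} \approx 14643.0$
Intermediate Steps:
$T{\left(a,O \right)} = -3 + \left(-1 + O a\right) \left(O + a\right)$ ($T{\left(a,O \right)} = -3 + \left(-1 + a O\right) \left(a + O\right) = -3 + \left(-1 + O a\right) \left(O + a\right)$)
$\left(\frac{1}{T{\left(8,-4 \right)}} - 121\right)^{2} = \left(\frac{1}{-3 - -4 - 8 - 4 \cdot 8^{2} + 8 \left(-4\right)^{2}} - 121\right)^{2} = \left(\frac{1}{-3 + 4 - 8 - 256 + 8 \cdot 16} - 121\right)^{2} = \left(\frac{1}{-3 + 4 - 8 - 256 + 128} - 121\right)^{2} = \left(\frac{1}{-135} - 121\right)^{2} = \left(- \frac{1}{135} - 121\right)^{2} = \left(- \frac{16336}{135}\right)^{2} = \frac{266864896}{18225}$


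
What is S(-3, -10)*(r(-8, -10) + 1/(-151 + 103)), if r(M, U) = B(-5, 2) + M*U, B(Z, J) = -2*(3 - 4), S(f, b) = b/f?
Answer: 19675/72 ≈ 273.26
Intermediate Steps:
B(Z, J) = 2 (B(Z, J) = -2*(-1) = 2)
r(M, U) = 2 + M*U
S(-3, -10)*(r(-8, -10) + 1/(-151 + 103)) = (-10/(-3))*((2 - 8*(-10)) + 1/(-151 + 103)) = (-10*(-⅓))*((2 + 80) + 1/(-48)) = 10*(82 - 1/48)/3 = (10/3)*(3935/48) = 19675/72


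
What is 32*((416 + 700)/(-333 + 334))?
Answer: 35712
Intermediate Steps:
32*((416 + 700)/(-333 + 334)) = 32*(1116/1) = 32*(1116*1) = 32*1116 = 35712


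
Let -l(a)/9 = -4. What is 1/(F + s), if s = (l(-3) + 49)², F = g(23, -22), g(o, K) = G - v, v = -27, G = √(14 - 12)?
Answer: 3626/26295751 - √2/52591502 ≈ 0.00013787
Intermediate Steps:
G = √2 ≈ 1.4142
l(a) = 36 (l(a) = -9*(-4) = 36)
g(o, K) = 27 + √2 (g(o, K) = √2 - 1*(-27) = √2 + 27 = 27 + √2)
F = 27 + √2 ≈ 28.414
s = 7225 (s = (36 + 49)² = 85² = 7225)
1/(F + s) = 1/((27 + √2) + 7225) = 1/(7252 + √2)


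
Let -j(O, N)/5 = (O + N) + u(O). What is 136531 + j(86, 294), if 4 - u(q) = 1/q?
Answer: 11576551/86 ≈ 1.3461e+5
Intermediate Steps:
u(q) = 4 - 1/q
j(O, N) = -20 - 5*N - 5*O + 5/O (j(O, N) = -5*((O + N) + (4 - 1/O)) = -5*((N + O) + (4 - 1/O)) = -5*(4 + N + O - 1/O) = -20 - 5*N - 5*O + 5/O)
136531 + j(86, 294) = 136531 + (-20 - 5*294 - 5*86 + 5/86) = 136531 + (-20 - 1470 - 430 + 5*(1/86)) = 136531 + (-20 - 1470 - 430 + 5/86) = 136531 - 165115/86 = 11576551/86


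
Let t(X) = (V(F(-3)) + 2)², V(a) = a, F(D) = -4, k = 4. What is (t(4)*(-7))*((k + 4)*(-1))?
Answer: 224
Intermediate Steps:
t(X) = 4 (t(X) = (-4 + 2)² = (-2)² = 4)
(t(4)*(-7))*((k + 4)*(-1)) = (4*(-7))*((4 + 4)*(-1)) = -224*(-1) = -28*(-8) = 224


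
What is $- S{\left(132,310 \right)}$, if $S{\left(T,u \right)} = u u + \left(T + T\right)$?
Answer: $-96364$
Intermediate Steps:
$S{\left(T,u \right)} = u^{2} + 2 T$
$- S{\left(132,310 \right)} = - (310^{2} + 2 \cdot 132) = - (96100 + 264) = \left(-1\right) 96364 = -96364$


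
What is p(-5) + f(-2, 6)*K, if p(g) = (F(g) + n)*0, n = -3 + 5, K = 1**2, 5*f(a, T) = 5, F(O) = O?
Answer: 1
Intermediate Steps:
f(a, T) = 1 (f(a, T) = (1/5)*5 = 1)
K = 1
n = 2
p(g) = 0 (p(g) = (g + 2)*0 = (2 + g)*0 = 0)
p(-5) + f(-2, 6)*K = 0 + 1*1 = 0 + 1 = 1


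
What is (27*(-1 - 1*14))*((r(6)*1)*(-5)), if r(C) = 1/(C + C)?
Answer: 675/4 ≈ 168.75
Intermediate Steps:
r(C) = 1/(2*C)
(27*(-1 - 1*14))*((r(6)*1)*(-5)) = (27*(-1 - 1*14))*((((1/2)/6)*1)*(-5)) = (27*(-1 - 14))*((((1/2)*(1/6))*1)*(-5)) = (27*(-15))*(((1/12)*1)*(-5)) = -135*(-5)/4 = -405*(-5/12) = 675/4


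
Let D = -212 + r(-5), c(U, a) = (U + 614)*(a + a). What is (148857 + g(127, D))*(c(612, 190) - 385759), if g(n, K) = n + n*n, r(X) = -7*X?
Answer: 13229018673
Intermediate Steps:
c(U, a) = 2*a*(614 + U) (c(U, a) = (614 + U)*(2*a) = 2*a*(614 + U))
D = -177 (D = -212 - 7*(-5) = -212 + 35 = -177)
g(n, K) = n + n**2
(148857 + g(127, D))*(c(612, 190) - 385759) = (148857 + 127*(1 + 127))*(2*190*(614 + 612) - 385759) = (148857 + 127*128)*(2*190*1226 - 385759) = (148857 + 16256)*(465880 - 385759) = 165113*80121 = 13229018673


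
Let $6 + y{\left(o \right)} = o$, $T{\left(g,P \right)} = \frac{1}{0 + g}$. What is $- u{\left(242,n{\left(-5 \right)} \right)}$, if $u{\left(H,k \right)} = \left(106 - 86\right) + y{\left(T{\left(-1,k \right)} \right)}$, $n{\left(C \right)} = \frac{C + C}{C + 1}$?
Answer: $-13$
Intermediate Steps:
$T{\left(g,P \right)} = \frac{1}{g}$
$n{\left(C \right)} = \frac{2 C}{1 + C}$
$y{\left(o \right)} = -6 + o$
$u{\left(H,k \right)} = 13$ ($u{\left(H,k \right)} = \left(106 - 86\right) - \left(6 - \frac{1}{-1}\right) = 20 - 7 = 13$)
$- u{\left(242,n{\left(-5 \right)} \right)} = \left(-1\right) 13 = -13$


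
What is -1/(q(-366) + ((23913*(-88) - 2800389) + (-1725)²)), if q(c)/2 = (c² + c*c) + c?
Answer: 1/1394016 ≈ 7.1735e-7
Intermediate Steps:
q(c) = 2*c + 4*c² (q(c) = 2*((c² + c*c) + c) = 2*((c² + c²) + c) = 2*(2*c² + c) = 2*(c + 2*c²) = 2*c + 4*c²)
-1/(q(-366) + ((23913*(-88) - 2800389) + (-1725)²)) = -1/(2*(-366)*(1 + 2*(-366)) + ((23913*(-88) - 2800389) + (-1725)²)) = -1/(2*(-366)*(1 - 732) + ((-2104344 - 2800389) + 2975625)) = -1/(2*(-366)*(-731) + (-4904733 + 2975625)) = -1/(535092 - 1929108) = -1/(-1394016) = -1*(-1/1394016) = 1/1394016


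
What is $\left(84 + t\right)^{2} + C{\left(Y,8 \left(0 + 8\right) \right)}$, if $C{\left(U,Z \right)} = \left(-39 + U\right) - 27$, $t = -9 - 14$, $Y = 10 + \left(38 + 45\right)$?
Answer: $3748$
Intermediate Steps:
$Y = 93$ ($Y = 10 + 83 = 93$)
$t = -23$
$C{\left(U,Z \right)} = -66 + U$
$\left(84 + t\right)^{2} + C{\left(Y,8 \left(0 + 8\right) \right)} = \left(84 - 23\right)^{2} + \left(-66 + 93\right) = 61^{2} + 27 = 3721 + 27 = 3748$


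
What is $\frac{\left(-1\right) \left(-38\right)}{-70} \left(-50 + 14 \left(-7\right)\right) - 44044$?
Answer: $- \frac{1538728}{35} \approx -43964.0$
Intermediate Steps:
$\frac{\left(-1\right) \left(-38\right)}{-70} \left(-50 + 14 \left(-7\right)\right) - 44044 = 38 \left(- \frac{1}{70}\right) \left(-50 - 98\right) - 44044 = \left(- \frac{19}{35}\right) \left(-148\right) - 44044 = \frac{2812}{35} - 44044 = - \frac{1538728}{35}$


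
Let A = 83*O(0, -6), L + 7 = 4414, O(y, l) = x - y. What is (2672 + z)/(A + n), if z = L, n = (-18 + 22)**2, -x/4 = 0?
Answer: 7079/16 ≈ 442.44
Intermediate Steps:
x = 0 (x = -4*0 = 0)
n = 16 (n = 4**2 = 16)
O(y, l) = -y (O(y, l) = 0 - y = -y)
L = 4407 (L = -7 + 4414 = 4407)
z = 4407
A = 0 (A = 83*(-1*0) = 83*0 = 0)
(2672 + z)/(A + n) = (2672 + 4407)/(0 + 16) = 7079/16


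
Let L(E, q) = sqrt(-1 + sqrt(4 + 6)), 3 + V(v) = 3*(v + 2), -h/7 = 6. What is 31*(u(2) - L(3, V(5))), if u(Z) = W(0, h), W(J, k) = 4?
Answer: 124 - 31*sqrt(-1 + sqrt(10)) ≈ 78.416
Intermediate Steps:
h = -42 (h = -7*6 = -42)
u(Z) = 4
V(v) = 3 + 3*v (V(v) = -3 + 3*(v + 2) = -3 + 3*(2 + v) = -3 + (6 + 3*v) = 3 + 3*v)
L(E, q) = sqrt(-1 + sqrt(10))
31*(u(2) - L(3, V(5))) = 31*(4 - sqrt(-1 + sqrt(10))) = 124 - 31*sqrt(-1 + sqrt(10))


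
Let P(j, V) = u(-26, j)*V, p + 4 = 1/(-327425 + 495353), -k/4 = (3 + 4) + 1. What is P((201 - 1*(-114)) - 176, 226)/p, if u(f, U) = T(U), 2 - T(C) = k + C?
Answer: 3984931440/671711 ≈ 5932.5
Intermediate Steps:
k = -32 (k = -4*((3 + 4) + 1) = -4*(7 + 1) = -4*8 = -32)
T(C) = 34 - C (T(C) = 2 - (-32 + C) = 2 + (32 - C) = 34 - C)
u(f, U) = 34 - U
p = -671711/167928 (p = -4 + 1/(-327425 + 495353) = -4 + 1/167928 = -671711/167928 ≈ -4.0000)
P(j, V) = V*(34 - j) (P(j, V) = (34 - j)*V = V*(34 - j))
P((201 - 1*(-114)) - 176, 226)/p = (226*(34 - ((201 - 1*(-114)) - 176)))/(-671711/167928) = (226*(34 - ((201 + 114) - 176)))*(-167928/671711) = (226*(34 - (315 - 176)))*(-167928/671711) = (226*(34 - 1*139))*(-167928/671711) = (226*(34 - 139))*(-167928/671711) = (226*(-105))*(-167928/671711) = -23730*(-167928/671711) = 3984931440/671711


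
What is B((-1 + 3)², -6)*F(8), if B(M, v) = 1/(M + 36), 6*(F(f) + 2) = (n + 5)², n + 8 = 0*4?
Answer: -1/80 ≈ -0.012500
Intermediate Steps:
n = -8 (n = -8 + 0*4 = -8 + 0 = -8)
F(f) = -½ (F(f) = -2 + (-8 + 5)²/6 = -2 + (⅙)*(-3)² = -2 + (⅙)*9 = -2 + 3/2 = -½)
B(M, v) = 1/(36 + M)
B((-1 + 3)², -6)*F(8) = -½/(36 + (-1 + 3)²) = -½/(36 + 2²) = -½/(36 + 4) = -½/40 = (1/40)*(-½) = -1/80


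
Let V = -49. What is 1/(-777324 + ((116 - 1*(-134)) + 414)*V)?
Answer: -1/809860 ≈ -1.2348e-6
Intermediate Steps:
1/(-777324 + ((116 - 1*(-134)) + 414)*V) = 1/(-777324 + ((116 - 1*(-134)) + 414)*(-49)) = 1/(-777324 + ((116 + 134) + 414)*(-49)) = 1/(-777324 + (250 + 414)*(-49)) = 1/(-777324 + 664*(-49)) = 1/(-777324 - 32536) = 1/(-809860) = -1/809860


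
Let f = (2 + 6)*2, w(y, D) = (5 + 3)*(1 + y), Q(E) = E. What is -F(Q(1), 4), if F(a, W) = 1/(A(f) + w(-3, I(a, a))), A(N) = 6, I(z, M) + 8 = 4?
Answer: ⅒ ≈ 0.10000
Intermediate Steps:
I(z, M) = -4 (I(z, M) = -8 + 4 = -4)
w(y, D) = 8 + 8*y (w(y, D) = 8*(1 + y) = 8 + 8*y)
f = 16 (f = 8*2 = 16)
F(a, W) = -⅒ (F(a, W) = 1/(6 + (8 + 8*(-3))) = 1/(6 + (8 - 24)) = 1/(6 - 16) = 1/(-10) = -⅒)
-F(Q(1), 4) = -1*(-⅒) = ⅒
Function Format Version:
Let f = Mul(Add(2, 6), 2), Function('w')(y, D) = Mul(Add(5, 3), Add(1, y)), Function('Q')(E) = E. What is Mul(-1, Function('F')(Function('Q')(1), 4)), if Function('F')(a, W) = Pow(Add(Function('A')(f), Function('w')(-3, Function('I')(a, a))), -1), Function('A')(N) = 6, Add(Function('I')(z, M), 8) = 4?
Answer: Rational(1, 10) ≈ 0.10000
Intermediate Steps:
Function('I')(z, M) = -4 (Function('I')(z, M) = Add(-8, 4) = -4)
Function('w')(y, D) = Add(8, Mul(8, y)) (Function('w')(y, D) = Mul(8, Add(1, y)) = Add(8, Mul(8, y)))
f = 16 (f = Mul(8, 2) = 16)
Function('F')(a, W) = Rational(-1, 10) (Function('F')(a, W) = Pow(Add(6, Add(8, Mul(8, -3))), -1) = Pow(Add(6, Add(8, -24)), -1) = Pow(Add(6, -16), -1) = Pow(-10, -1) = Rational(-1, 10))
Mul(-1, Function('F')(Function('Q')(1), 4)) = Mul(-1, Rational(-1, 10)) = Rational(1, 10)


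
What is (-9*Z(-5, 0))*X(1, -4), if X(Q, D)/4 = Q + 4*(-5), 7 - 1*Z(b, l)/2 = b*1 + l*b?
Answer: 16416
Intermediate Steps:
Z(b, l) = 14 - 2*b - 2*b*l (Z(b, l) = 14 - 2*(b*1 + l*b) = 14 - 2*(b + b*l) = 14 + (-2*b - 2*b*l) = 14 - 2*b - 2*b*l)
X(Q, D) = -80 + 4*Q (X(Q, D) = 4*(Q + 4*(-5)) = 4*(Q - 20) = 4*(-20 + Q) = -80 + 4*Q)
(-9*Z(-5, 0))*X(1, -4) = (-9*(14 - 2*(-5) - 2*(-5)*0))*(-80 + 4*1) = (-9*(14 + 10 + 0))*(-80 + 4) = -9*24*(-76) = -216*(-76) = 16416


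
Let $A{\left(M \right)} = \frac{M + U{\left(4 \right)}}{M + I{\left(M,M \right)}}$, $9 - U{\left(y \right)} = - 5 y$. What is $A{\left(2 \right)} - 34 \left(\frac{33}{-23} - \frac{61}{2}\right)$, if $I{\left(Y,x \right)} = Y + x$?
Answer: $\frac{150551}{138} \approx 1090.9$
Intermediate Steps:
$U{\left(y \right)} = 9 + 5 y$ ($U{\left(y \right)} = 9 - - 5 y = 9 + 5 y$)
$A{\left(M \right)} = \frac{29 + M}{3 M}$ ($A{\left(M \right)} = \frac{M + \left(9 + 5 \cdot 4\right)}{M + \left(M + M\right)} = \frac{M + \left(9 + 20\right)}{M + 2 M} = \frac{M + 29}{3 M} = \left(29 + M\right) \frac{1}{3 M} = \frac{29 + M}{3 M}$)
$A{\left(2 \right)} - 34 \left(\frac{33}{-23} - \frac{61}{2}\right) = \frac{29 + 2}{3 \cdot 2} - 34 \left(\frac{33}{-23} - \frac{61}{2}\right) = \frac{1}{3} \cdot \frac{1}{2} \cdot 31 - 34 \left(33 \left(- \frac{1}{23}\right) - \frac{61}{2}\right) = \frac{31}{6} - 34 \left(- \frac{33}{23} - \frac{61}{2}\right) = \frac{31}{6} - - \frac{24973}{23} = \frac{31}{6} + \frac{24973}{23} = \frac{150551}{138}$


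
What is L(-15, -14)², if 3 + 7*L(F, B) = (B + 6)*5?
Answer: 1849/49 ≈ 37.735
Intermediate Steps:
L(F, B) = 27/7 + 5*B/7 (L(F, B) = -3/7 + ((B + 6)*5)/7 = -3/7 + ((6 + B)*5)/7 = -3/7 + (30 + 5*B)/7 = -3/7 + (30/7 + 5*B/7) = 27/7 + 5*B/7)
L(-15, -14)² = (27/7 + (5/7)*(-14))² = (27/7 - 10)² = (-43/7)² = 1849/49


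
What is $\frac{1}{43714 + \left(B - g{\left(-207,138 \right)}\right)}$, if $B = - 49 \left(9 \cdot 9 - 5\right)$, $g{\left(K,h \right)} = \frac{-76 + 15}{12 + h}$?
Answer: $\frac{150}{5998561} \approx 2.5006 \cdot 10^{-5}$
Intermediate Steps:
$g{\left(K,h \right)} = - \frac{61}{12 + h}$
$B = -3724$ ($B = - 49 \left(81 - 5\right) = \left(-49\right) 76 = -3724$)
$\frac{1}{43714 + \left(B - g{\left(-207,138 \right)}\right)} = \frac{1}{43714 - \left(3724 - \frac{61}{12 + 138}\right)} = \frac{1}{43714 - \left(3724 - \frac{61}{150}\right)} = \frac{1}{43714 - \frac{558539}{150}} = \frac{1}{\frac{5998561}{150}} = \frac{150}{5998561}$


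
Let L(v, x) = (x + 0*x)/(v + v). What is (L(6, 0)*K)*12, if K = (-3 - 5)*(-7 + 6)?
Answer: 0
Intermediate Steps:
L(v, x) = x/(2*v) (L(v, x) = (x + 0)/((2*v)) = x*(1/(2*v)) = x/(2*v))
K = 8 (K = -8*(-1) = 8)
(L(6, 0)*K)*12 = (((1/2)*0/6)*8)*12 = (((1/2)*0*(1/6))*8)*12 = (0*8)*12 = 0*12 = 0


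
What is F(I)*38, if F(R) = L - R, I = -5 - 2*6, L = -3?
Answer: 532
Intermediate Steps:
I = -17 (I = -5 - 12 = -17)
F(R) = -3 - R
F(I)*38 = (-3 - 1*(-17))*38 = (-3 + 17)*38 = 14*38 = 532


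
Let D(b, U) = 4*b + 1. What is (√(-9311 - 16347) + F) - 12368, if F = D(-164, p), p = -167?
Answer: -13023 + I*√25658 ≈ -13023.0 + 160.18*I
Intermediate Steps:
D(b, U) = 1 + 4*b
F = -655 (F = 1 + 4*(-164) = 1 - 656 = -655)
(√(-9311 - 16347) + F) - 12368 = (√(-9311 - 16347) - 655) - 12368 = (√(-25658) - 655) - 12368 = (I*√25658 - 655) - 12368 = (-655 + I*√25658) - 12368 = -13023 + I*√25658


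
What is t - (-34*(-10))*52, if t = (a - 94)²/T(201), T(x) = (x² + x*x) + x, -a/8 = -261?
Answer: -1428157004/81003 ≈ -17631.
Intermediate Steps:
a = 2088 (a = -8*(-261) = 2088)
T(x) = x + 2*x² (T(x) = (x² + x²) + x = 2*x² + x = x + 2*x²)
t = 3976036/81003 (t = (2088 - 94)²/((201*(1 + 2*201))) = 1994²/((201*(1 + 402))) = 3976036/((201*403)) = 3976036/81003 ≈ 49.085)
t - (-34*(-10))*52 = 3976036/81003 - (-34*(-10))*52 = 3976036/81003 - 340*52 = 3976036/81003 - 1*17680 = 3976036/81003 - 17680 = -1428157004/81003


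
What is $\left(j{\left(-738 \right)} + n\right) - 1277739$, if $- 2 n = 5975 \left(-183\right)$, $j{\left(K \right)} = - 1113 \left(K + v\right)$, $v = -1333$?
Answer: $\frac{3147993}{2} \approx 1.574 \cdot 10^{6}$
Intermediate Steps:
$j{\left(K \right)} = 1483629 - 1113 K$ ($j{\left(K \right)} = - 1113 \left(K - 1333\right) = - 1113 \left(-1333 + K\right) = 1483629 - 1113 K$)
$n = \frac{1093425}{2}$ ($n = - \frac{5975 \left(-183\right)}{2} = \left(- \frac{1}{2}\right) \left(-1093425\right) = \frac{1093425}{2} \approx 5.4671 \cdot 10^{5}$)
$\left(j{\left(-738 \right)} + n\right) - 1277739 = \left(\left(1483629 - -821394\right) + \frac{1093425}{2}\right) - 1277739 = \left(\left(1483629 + 821394\right) + \frac{1093425}{2}\right) - 1277739 = \left(2305023 + \frac{1093425}{2}\right) - 1277739 = \frac{5703471}{2} - 1277739 = \frac{3147993}{2}$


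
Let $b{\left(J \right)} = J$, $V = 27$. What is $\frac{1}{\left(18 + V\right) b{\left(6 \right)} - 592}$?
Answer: $- \frac{1}{322} \approx -0.0031056$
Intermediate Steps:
$\frac{1}{\left(18 + V\right) b{\left(6 \right)} - 592} = \frac{1}{\left(18 + 27\right) 6 - 592} = \frac{1}{45 \cdot 6 - 592} = \frac{1}{270 - 592} = \frac{1}{-322} = - \frac{1}{322}$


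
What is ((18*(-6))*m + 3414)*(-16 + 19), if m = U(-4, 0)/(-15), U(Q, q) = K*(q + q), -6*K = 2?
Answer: 10242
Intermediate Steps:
K = -⅓ (K = -⅙*2 = -⅓ ≈ -0.33333)
U(Q, q) = -2*q/3 (U(Q, q) = -(q + q)/3 = -2*q/3)
m = 0 (m = -⅔*0/(-15) = 0*(-1/15) = 0)
((18*(-6))*m + 3414)*(-16 + 19) = ((18*(-6))*0 + 3414)*(-16 + 19) = (-108*0 + 3414)*3 = (0 + 3414)*3 = 3414*3 = 10242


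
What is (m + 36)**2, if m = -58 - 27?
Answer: 2401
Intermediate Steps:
m = -85
(m + 36)**2 = (-85 + 36)**2 = (-49)**2 = 2401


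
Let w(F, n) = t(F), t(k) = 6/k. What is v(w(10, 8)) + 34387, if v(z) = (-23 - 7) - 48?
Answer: 34309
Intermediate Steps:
w(F, n) = 6/F
v(z) = -78 (v(z) = -30 - 48 = -78)
v(w(10, 8)) + 34387 = -78 + 34387 = 34309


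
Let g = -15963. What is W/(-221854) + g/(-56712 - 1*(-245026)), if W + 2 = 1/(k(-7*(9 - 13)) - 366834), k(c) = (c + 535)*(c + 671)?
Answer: -23639356672609/278900913151917 ≈ -0.084759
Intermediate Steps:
k(c) = (535 + c)*(671 + c)
W = -53405/26703 (W = -2 + 1/((358985 + (-7*(9 - 13))² + 1206*(-7*(9 - 13))) - 366834) = -2 + 1/((358985 + (-7*(-4))² + 1206*(-7*(-4))) - 366834) = -2 + 1/((358985 + 28² + 1206*28) - 366834) = -2 + 1/((358985 + 784 + 33768) - 366834) = -2 + 1/(393537 - 366834) = -2 + 1/26703 = -53405/26703 ≈ -2.0000)
W/(-221854) + g/(-56712 - 1*(-245026)) = -53405/26703/(-221854) - 15963/(-56712 - 1*(-245026)) = -53405/26703*(-1/221854) - 15963/(-56712 + 245026) = 53405/5924167362 - 15963/188314 = -23639356672609/278900913151917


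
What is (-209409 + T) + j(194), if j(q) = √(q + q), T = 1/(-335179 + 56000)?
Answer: -58462595212/279179 + 2*√97 ≈ -2.0939e+5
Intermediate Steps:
T = -1/279179 (T = 1/(-279179) = -1/279179 ≈ -3.5819e-6)
j(q) = √2*√q (j(q) = √(2*q) = √2*√q)
(-209409 + T) + j(194) = (-209409 - 1/279179) + √2*√194 = -58462595212/279179 + 2*√97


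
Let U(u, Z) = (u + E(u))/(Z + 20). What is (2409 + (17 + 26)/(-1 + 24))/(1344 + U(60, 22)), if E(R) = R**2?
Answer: 194075/115207 ≈ 1.6846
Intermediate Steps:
U(u, Z) = (u + u**2)/(20 + Z) (U(u, Z) = (u + u**2)/(Z + 20) = (u + u**2)/(20 + Z))
(2409 + (17 + 26)/(-1 + 24))/(1344 + U(60, 22)) = (2409 + (17 + 26)/(-1 + 24))/(1344 + 60*(1 + 60)/(20 + 22)) = (2409 + 43/23)/(1344 + 60*61/42) = (2409 + (1/23)*43)/(1344 + 60*(1/42)*61) = (2409 + 43/23)/(1344 + 610/7) = 55450/(23*(10018/7)) = (55450/23)*(7/10018) = 194075/115207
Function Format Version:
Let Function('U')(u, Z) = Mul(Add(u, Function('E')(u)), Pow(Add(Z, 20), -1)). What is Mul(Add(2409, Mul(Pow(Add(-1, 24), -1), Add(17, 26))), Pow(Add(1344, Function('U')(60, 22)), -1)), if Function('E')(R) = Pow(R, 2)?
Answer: Rational(194075, 115207) ≈ 1.6846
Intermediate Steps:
Function('U')(u, Z) = Mul(Pow(Add(20, Z), -1), Add(u, Pow(u, 2))) (Function('U')(u, Z) = Mul(Add(u, Pow(u, 2)), Pow(Add(Z, 20), -1)) = Mul(Add(u, Pow(u, 2)), Pow(Add(20, Z), -1)) = Mul(Pow(Add(20, Z), -1), Add(u, Pow(u, 2))))
Mul(Add(2409, Mul(Pow(Add(-1, 24), -1), Add(17, 26))), Pow(Add(1344, Function('U')(60, 22)), -1)) = Mul(Add(2409, Mul(Pow(Add(-1, 24), -1), Add(17, 26))), Pow(Add(1344, Mul(60, Pow(Add(20, 22), -1), Add(1, 60))), -1)) = Mul(Add(2409, Mul(Pow(23, -1), 43)), Pow(Add(1344, Mul(60, Pow(42, -1), 61)), -1)) = Mul(Add(2409, Mul(Rational(1, 23), 43)), Pow(Add(1344, Mul(60, Rational(1, 42), 61)), -1)) = Mul(Add(2409, Rational(43, 23)), Pow(Add(1344, Rational(610, 7)), -1)) = Mul(Rational(55450, 23), Pow(Rational(10018, 7), -1)) = Mul(Rational(55450, 23), Rational(7, 10018)) = Rational(194075, 115207)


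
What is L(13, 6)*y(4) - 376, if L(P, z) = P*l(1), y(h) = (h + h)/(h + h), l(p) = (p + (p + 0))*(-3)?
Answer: -454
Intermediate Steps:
l(p) = -6*p (l(p) = (p + p)*(-3) = (2*p)*(-3) = -6*p)
y(h) = 1 (y(h) = (2*h)/((2*h)) = (2*h)*(1/(2*h)) = 1)
L(P, z) = -6*P (L(P, z) = P*(-6*1) = P*(-6) = -6*P)
L(13, 6)*y(4) - 376 = -6*13*1 - 376 = -78*1 - 376 = -78 - 376 = -454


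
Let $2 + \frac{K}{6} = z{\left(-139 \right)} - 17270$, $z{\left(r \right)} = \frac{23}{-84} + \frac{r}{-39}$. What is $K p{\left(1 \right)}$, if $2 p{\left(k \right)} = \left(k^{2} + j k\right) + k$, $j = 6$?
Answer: $- \frac{37714862}{91} \approx -4.1445 \cdot 10^{5}$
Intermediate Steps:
$z{\left(r \right)} = - \frac{23}{84} - \frac{r}{39}$ ($z{\left(r \right)} = 23 \left(- \frac{1}{84}\right) + r \left(- \frac{1}{39}\right) = - \frac{23}{84} - \frac{r}{39}$)
$p{\left(k \right)} = \frac{k^{2}}{2} + \frac{7 k}{2}$ ($p{\left(k \right)} = \frac{\left(k^{2} + 6 k\right) + k}{2} = \frac{k^{2} + 7 k}{2} = \frac{k^{2}}{2} + \frac{7 k}{2}$)
$K = - \frac{18857431}{182}$ ($K = -12 + 6 \left(\left(- \frac{23}{84} - - \frac{139}{39}\right) - 17270\right) = -12 + 6 \left(\left(- \frac{23}{84} + \frac{139}{39}\right) - 17270\right) = -12 + 6 \left(\frac{3593}{1092} - 17270\right) = -12 + 6 \left(- \frac{18855247}{1092}\right) = -12 - \frac{18855247}{182} = - \frac{18857431}{182} \approx -1.0361 \cdot 10^{5}$)
$K p{\left(1 \right)} = - \frac{18857431 \cdot \frac{1}{2} \cdot 1 \left(7 + 1\right)}{182} = - \frac{18857431 \cdot \frac{1}{2} \cdot 1 \cdot 8}{182} = \left(- \frac{18857431}{182}\right) 4 = - \frac{37714862}{91}$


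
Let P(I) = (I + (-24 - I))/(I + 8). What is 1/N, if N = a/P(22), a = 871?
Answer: -4/4355 ≈ -0.00091848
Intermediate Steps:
P(I) = -24/(8 + I)
N = -4355/4 (N = 871/((-24/(8 + 22))) = 871/((-24/30)) = 871/((-24*1/30)) = 871/(-4/5) = 871*(-5/4) = -4355/4 ≈ -1088.8)
1/N = 1/(-4355/4) = -4/4355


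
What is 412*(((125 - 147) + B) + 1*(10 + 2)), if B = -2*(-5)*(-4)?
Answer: -20600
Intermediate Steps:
B = -40 (B = 10*(-4) = -40)
412*(((125 - 147) + B) + 1*(10 + 2)) = 412*(((125 - 147) - 40) + 1*(10 + 2)) = 412*((-22 - 40) + 1*12) = 412*(-62 + 12) = 412*(-50) = -20600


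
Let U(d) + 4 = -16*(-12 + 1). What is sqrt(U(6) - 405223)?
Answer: I*sqrt(405051) ≈ 636.44*I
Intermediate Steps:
U(d) = 172 (U(d) = -4 - 16*(-12 + 1) = -4 - 16*(-11) = -4 + 176 = 172)
sqrt(U(6) - 405223) = sqrt(172 - 405223) = sqrt(-405051) = I*sqrt(405051)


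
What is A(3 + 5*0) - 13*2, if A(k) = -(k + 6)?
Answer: -35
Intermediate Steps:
A(k) = -6 - k (A(k) = -(6 + k) = -6 - k)
A(3 + 5*0) - 13*2 = (-6 - (3 + 5*0)) - 13*2 = (-6 - (3 + 0)) - 26 = (-6 - 1*3) - 26 = (-6 - 3) - 26 = -9 - 26 = -35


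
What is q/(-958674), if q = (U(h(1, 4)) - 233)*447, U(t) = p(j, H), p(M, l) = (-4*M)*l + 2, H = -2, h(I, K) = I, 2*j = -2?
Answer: 35611/319558 ≈ 0.11144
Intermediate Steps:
j = -1 (j = (½)*(-2) = -1)
p(M, l) = 2 - 4*M*l (p(M, l) = -4*M*l + 2 = 2 - 4*M*l)
U(t) = -6 (U(t) = 2 - 4*(-1)*(-2) = 2 - 8 = -6)
q = -106833 (q = (-6 - 233)*447 = -239*447 = -106833)
q/(-958674) = -106833/(-958674) = -106833*(-1/958674) = 35611/319558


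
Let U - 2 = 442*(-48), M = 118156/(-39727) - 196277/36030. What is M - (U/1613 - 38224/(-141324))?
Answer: 121259878982648861/27190617775266810 ≈ 4.4596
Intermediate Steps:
M = -12054657059/1431363810 (M = 118156*(-1/39727) - 196277*1/36030 = -118156/39727 - 196277/36030 = -12054657059/1431363810 ≈ -8.4218)
U = -21214 (U = 2 + 442*(-48) = 2 - 21216 = -21214)
M - (U/1613 - 38224/(-141324)) = -12054657059/1431363810 - (-21214/1613 - 38224/(-141324)) = -12054657059/1431363810 - (-21214*1/1613 - 38224*(-1/141324)) = -12054657059/1431363810 - (-21214/1613 + 9556/35331) = -12054657059/1431363810 - 1*(-734098006/56988903) = -12054657059/1431363810 + 734098006/56988903 = 121259878982648861/27190617775266810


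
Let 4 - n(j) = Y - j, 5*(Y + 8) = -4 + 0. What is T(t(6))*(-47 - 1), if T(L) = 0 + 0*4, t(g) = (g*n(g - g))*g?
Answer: 0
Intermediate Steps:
Y = -44/5 (Y = -8 + (-4 + 0)/5 = -8 + (⅕)*(-4) = -8 - ⅘ = -44/5 ≈ -8.8000)
n(j) = 64/5 + j (n(j) = 4 - (-44/5 - j) = 4 + (44/5 + j) = 64/5 + j)
t(g) = 64*g²/5 (t(g) = (g*(64/5 + (g - g)))*g = (g*(64/5 + 0))*g = (g*(64/5))*g = (64*g/5)*g = 64*g²/5)
T(L) = 0 (T(L) = 0 + 0 = 0)
T(t(6))*(-47 - 1) = 0*(-47 - 1) = 0*(-48) = 0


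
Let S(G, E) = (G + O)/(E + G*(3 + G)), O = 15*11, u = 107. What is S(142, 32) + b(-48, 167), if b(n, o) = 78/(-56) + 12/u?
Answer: -798029/630444 ≈ -1.2658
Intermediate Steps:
O = 165
b(n, o) = -3837/2996 (b(n, o) = 78/(-56) + 12/107 = 78*(-1/56) + 12*(1/107) = -39/28 + 12/107 = -3837/2996)
S(G, E) = (165 + G)/(E + G*(3 + G)) (S(G, E) = (G + 165)/(E + G*(3 + G)) = (165 + G)/(E + G*(3 + G)))
S(142, 32) + b(-48, 167) = (165 + 142)/(32 + 142² + 3*142) - 3837/2996 = 307/(32 + 20164 + 426) - 3837/2996 = 307/20622 - 3837/2996 = -798029/630444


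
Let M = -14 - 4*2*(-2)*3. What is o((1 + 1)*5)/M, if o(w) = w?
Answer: 5/17 ≈ 0.29412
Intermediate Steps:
M = 34 (M = -14 - (-16)*3 = -14 - 4*(-12) = -14 + 48 = 34)
o((1 + 1)*5)/M = ((1 + 1)*5)/34 = (2*5)*(1/34) = 10*(1/34) = 5/17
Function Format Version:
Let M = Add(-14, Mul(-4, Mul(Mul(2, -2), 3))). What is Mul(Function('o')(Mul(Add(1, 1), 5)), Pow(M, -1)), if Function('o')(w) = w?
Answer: Rational(5, 17) ≈ 0.29412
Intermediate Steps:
M = 34 (M = Add(-14, Mul(-4, Mul(-4, 3))) = Add(-14, Mul(-4, -12)) = Add(-14, 48) = 34)
Mul(Function('o')(Mul(Add(1, 1), 5)), Pow(M, -1)) = Mul(Mul(Add(1, 1), 5), Pow(34, -1)) = Mul(Mul(2, 5), Rational(1, 34)) = Mul(10, Rational(1, 34)) = Rational(5, 17)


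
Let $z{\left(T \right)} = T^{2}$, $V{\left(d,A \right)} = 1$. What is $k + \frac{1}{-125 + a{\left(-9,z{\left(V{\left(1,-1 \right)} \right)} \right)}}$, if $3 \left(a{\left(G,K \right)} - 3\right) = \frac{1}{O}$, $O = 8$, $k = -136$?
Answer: $- \frac{398096}{2927} \approx -136.01$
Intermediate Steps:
$a{\left(G,K \right)} = \frac{73}{24}$ ($a{\left(G,K \right)} = 3 + \frac{1}{3 \cdot 8} = 3 + \frac{1}{3} \cdot \frac{1}{8} = 3 + \frac{1}{24} = \frac{73}{24}$)
$k + \frac{1}{-125 + a{\left(-9,z{\left(V{\left(1,-1 \right)} \right)} \right)}} = -136 + \frac{1}{-125 + \frac{73}{24}} = -136 + \frac{1}{- \frac{2927}{24}} = -136 - \frac{24}{2927} = - \frac{398096}{2927}$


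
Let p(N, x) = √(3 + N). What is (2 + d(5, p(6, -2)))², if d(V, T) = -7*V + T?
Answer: 900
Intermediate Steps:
d(V, T) = T - 7*V
(2 + d(5, p(6, -2)))² = (2 + (√(3 + 6) - 7*5))² = (2 + (√9 - 35))² = (2 + (3 - 35))² = (2 - 32)² = (-30)² = 900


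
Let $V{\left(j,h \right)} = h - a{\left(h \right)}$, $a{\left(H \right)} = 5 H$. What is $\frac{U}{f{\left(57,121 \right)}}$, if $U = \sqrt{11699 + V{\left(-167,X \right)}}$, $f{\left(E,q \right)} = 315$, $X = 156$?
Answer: $\frac{\sqrt{443}}{63} \approx 0.33409$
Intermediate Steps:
$V{\left(j,h \right)} = - 4 h$ ($V{\left(j,h \right)} = h - 5 h = - 4 h$)
$U = 5 \sqrt{443}$ ($U = \sqrt{11699 - 624} = \sqrt{11075} = 5 \sqrt{443} \approx 105.24$)
$\frac{U}{f{\left(57,121 \right)}} = \frac{5 \sqrt{443}}{315} = 5 \sqrt{443} \cdot \frac{1}{315} = \frac{\sqrt{443}}{63}$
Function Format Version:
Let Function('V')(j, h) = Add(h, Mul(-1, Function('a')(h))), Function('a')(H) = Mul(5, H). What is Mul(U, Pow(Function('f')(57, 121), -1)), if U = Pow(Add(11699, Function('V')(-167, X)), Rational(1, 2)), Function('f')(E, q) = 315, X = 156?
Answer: Mul(Rational(1, 63), Pow(443, Rational(1, 2))) ≈ 0.33409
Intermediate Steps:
Function('V')(j, h) = Mul(-4, h) (Function('V')(j, h) = Add(h, Mul(-1, Mul(5, h))) = Add(h, Mul(-5, h)) = Mul(-4, h))
U = Mul(5, Pow(443, Rational(1, 2))) (U = Pow(Add(11699, Mul(-4, 156)), Rational(1, 2)) = Pow(Add(11699, -624), Rational(1, 2)) = Pow(11075, Rational(1, 2)) = Mul(5, Pow(443, Rational(1, 2))) ≈ 105.24)
Mul(U, Pow(Function('f')(57, 121), -1)) = Mul(Mul(5, Pow(443, Rational(1, 2))), Pow(315, -1)) = Mul(Mul(5, Pow(443, Rational(1, 2))), Rational(1, 315)) = Mul(Rational(1, 63), Pow(443, Rational(1, 2)))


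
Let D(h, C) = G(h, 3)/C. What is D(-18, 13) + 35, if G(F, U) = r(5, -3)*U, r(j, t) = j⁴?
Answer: 2330/13 ≈ 179.23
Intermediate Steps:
G(F, U) = 625*U (G(F, U) = 5⁴*U = 625*U)
D(h, C) = 1875/C (D(h, C) = (625*3)/C = 1875/C)
D(-18, 13) + 35 = 1875/13 + 35 = 2330/13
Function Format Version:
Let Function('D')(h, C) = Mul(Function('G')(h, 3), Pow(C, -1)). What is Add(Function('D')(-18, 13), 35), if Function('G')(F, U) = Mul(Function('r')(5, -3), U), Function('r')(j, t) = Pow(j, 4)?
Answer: Rational(2330, 13) ≈ 179.23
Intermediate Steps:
Function('G')(F, U) = Mul(625, U) (Function('G')(F, U) = Mul(Pow(5, 4), U) = Mul(625, U))
Function('D')(h, C) = Mul(1875, Pow(C, -1)) (Function('D')(h, C) = Mul(Mul(625, 3), Pow(C, -1)) = Mul(1875, Pow(C, -1)))
Add(Function('D')(-18, 13), 35) = Add(Mul(1875, Pow(13, -1)), 35) = Add(Mul(1875, Rational(1, 13)), 35) = Add(Rational(1875, 13), 35) = Rational(2330, 13)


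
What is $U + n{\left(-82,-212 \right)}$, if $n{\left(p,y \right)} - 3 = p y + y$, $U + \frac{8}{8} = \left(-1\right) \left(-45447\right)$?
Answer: $62621$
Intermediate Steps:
$U = 45446$ ($U = -1 - -45447 = -1 + 45447 = 45446$)
$n{\left(p,y \right)} = 3 + y + p y$ ($n{\left(p,y \right)} = 3 + \left(p y + y\right) = 3 + \left(y + p y\right) = 3 + y + p y$)
$U + n{\left(-82,-212 \right)} = 45446 - -17175 = 45446 + \left(3 - 212 + 17384\right) = 45446 + 17175 = 62621$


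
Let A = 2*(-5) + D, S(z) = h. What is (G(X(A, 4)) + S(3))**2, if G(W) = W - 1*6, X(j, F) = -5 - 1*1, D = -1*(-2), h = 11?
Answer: 1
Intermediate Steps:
S(z) = 11
D = 2
A = -8 (A = 2*(-5) + 2 = -10 + 2 = -8)
X(j, F) = -6 (X(j, F) = -5 - 1 = -6)
G(W) = -6 + W (G(W) = W - 6 = -6 + W)
(G(X(A, 4)) + S(3))**2 = ((-6 - 6) + 11)**2 = (-12 + 11)**2 = (-1)**2 = 1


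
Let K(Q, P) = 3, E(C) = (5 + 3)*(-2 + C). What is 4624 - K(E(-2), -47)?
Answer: 4621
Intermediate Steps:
E(C) = -16 + 8*C (E(C) = 8*(-2 + C) = -16 + 8*C)
4624 - K(E(-2), -47) = 4624 - 1*3 = 4624 - 3 = 4621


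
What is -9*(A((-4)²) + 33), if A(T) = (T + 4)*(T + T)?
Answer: -6057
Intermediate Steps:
A(T) = 2*T*(4 + T) (A(T) = (4 + T)*(2*T) = 2*T*(4 + T))
-9*(A((-4)²) + 33) = -9*(2*(-4)²*(4 + (-4)²) + 33) = -9*(2*16*(4 + 16) + 33) = -9*(2*16*20 + 33) = -9*(640 + 33) = -9*673 = -6057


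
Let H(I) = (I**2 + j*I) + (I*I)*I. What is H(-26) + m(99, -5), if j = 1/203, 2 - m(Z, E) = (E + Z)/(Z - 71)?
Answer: -6862003/406 ≈ -16902.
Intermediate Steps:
m(Z, E) = 2 - (E + Z)/(-71 + Z) (m(Z, E) = 2 - (E + Z)/(Z - 71) = 2 - (E + Z)/(-71 + Z))
j = 1/203 ≈ 0.0049261
H(I) = I**2 + I**3 + I/203 (H(I) = (I**2 + I/203) + (I*I)*I = (I**2 + I/203) + I**2*I = (I**2 + I/203) + I**3 = I**2 + I**3 + I/203)
H(-26) + m(99, -5) = -26*(1/203 - 26 + (-26)**2) + (-142 + 99 - 1*(-5))/(-71 + 99) = -26*(1/203 - 26 + 676) + (-142 + 99 + 5)/28 = -26*131951/203 + (1/28)*(-38) = -3430726/203 - 19/14 = -6862003/406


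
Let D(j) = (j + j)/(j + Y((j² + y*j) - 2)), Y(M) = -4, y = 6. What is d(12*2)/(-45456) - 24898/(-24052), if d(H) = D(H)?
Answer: 117886017/113886220 ≈ 1.0351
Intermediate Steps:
D(j) = 2*j/(-4 + j) (D(j) = (j + j)/(j - 4) = (2*j)/(-4 + j) = 2*j/(-4 + j))
d(H) = 2*H/(-4 + H)
d(12*2)/(-45456) - 24898/(-24052) = (2*(12*2)/(-4 + 12*2))/(-45456) - 24898/(-24052) = (2*24/(-4 + 24))*(-1/45456) - 24898*(-1/24052) = (2*24/20)*(-1/45456) + 12449/12026 = (2*24*(1/20))*(-1/45456) + 12449/12026 = (12/5)*(-1/45456) + 12449/12026 = -1/18940 + 12449/12026 = 117886017/113886220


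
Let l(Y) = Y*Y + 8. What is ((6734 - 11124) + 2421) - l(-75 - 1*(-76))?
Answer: -1978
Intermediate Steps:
l(Y) = 8 + Y² (l(Y) = Y² + 8 = 8 + Y²)
((6734 - 11124) + 2421) - l(-75 - 1*(-76)) = ((6734 - 11124) + 2421) - (8 + (-75 - 1*(-76))²) = (-4390 + 2421) - (8 + (-75 + 76)²) = -1969 - (8 + 1²) = -1969 - (8 + 1) = -1969 - 1*9 = -1969 - 9 = -1978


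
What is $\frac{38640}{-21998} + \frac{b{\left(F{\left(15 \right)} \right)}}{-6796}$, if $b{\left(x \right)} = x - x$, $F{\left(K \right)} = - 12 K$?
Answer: $- \frac{19320}{10999} \approx -1.7565$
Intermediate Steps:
$b{\left(x \right)} = 0$
$\frac{38640}{-21998} + \frac{b{\left(F{\left(15 \right)} \right)}}{-6796} = \frac{38640}{-21998} + \frac{0}{-6796} = 38640 \left(- \frac{1}{21998}\right) + 0 \left(- \frac{1}{6796}\right) = - \frac{19320}{10999} + 0 = - \frac{19320}{10999}$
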